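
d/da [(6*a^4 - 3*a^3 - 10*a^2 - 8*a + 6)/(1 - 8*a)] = (-144*a^4 + 72*a^3 + 71*a^2 - 20*a + 40)/(64*a^2 - 16*a + 1)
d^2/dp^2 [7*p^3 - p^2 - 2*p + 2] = 42*p - 2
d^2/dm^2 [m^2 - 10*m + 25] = 2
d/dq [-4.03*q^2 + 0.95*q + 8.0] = 0.95 - 8.06*q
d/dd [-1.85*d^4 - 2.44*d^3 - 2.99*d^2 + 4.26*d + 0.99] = -7.4*d^3 - 7.32*d^2 - 5.98*d + 4.26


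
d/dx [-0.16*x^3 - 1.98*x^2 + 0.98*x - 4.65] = -0.48*x^2 - 3.96*x + 0.98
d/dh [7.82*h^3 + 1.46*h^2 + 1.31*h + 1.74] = 23.46*h^2 + 2.92*h + 1.31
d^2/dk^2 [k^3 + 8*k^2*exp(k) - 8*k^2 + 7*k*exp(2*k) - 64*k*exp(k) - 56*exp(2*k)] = 8*k^2*exp(k) + 28*k*exp(2*k) - 32*k*exp(k) + 6*k - 196*exp(2*k) - 112*exp(k) - 16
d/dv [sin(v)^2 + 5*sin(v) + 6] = (2*sin(v) + 5)*cos(v)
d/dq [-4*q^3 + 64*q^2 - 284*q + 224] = -12*q^2 + 128*q - 284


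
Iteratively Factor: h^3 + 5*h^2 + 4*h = (h)*(h^2 + 5*h + 4) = h*(h + 1)*(h + 4)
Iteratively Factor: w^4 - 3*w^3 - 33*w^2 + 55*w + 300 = (w - 5)*(w^3 + 2*w^2 - 23*w - 60) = (w - 5)^2*(w^2 + 7*w + 12) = (w - 5)^2*(w + 4)*(w + 3)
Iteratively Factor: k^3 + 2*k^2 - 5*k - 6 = (k + 3)*(k^2 - k - 2) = (k - 2)*(k + 3)*(k + 1)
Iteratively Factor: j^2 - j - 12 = (j + 3)*(j - 4)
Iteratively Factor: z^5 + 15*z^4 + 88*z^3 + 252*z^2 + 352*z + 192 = (z + 4)*(z^4 + 11*z^3 + 44*z^2 + 76*z + 48) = (z + 2)*(z + 4)*(z^3 + 9*z^2 + 26*z + 24) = (z + 2)*(z + 3)*(z + 4)*(z^2 + 6*z + 8) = (z + 2)^2*(z + 3)*(z + 4)*(z + 4)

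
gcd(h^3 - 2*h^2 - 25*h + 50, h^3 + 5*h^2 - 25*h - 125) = h^2 - 25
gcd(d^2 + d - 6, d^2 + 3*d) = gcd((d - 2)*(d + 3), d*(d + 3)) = d + 3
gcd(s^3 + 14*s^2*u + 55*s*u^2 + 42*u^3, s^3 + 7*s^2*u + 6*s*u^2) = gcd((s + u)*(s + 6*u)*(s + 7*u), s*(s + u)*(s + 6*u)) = s^2 + 7*s*u + 6*u^2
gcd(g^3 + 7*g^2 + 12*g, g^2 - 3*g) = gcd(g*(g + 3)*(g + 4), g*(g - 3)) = g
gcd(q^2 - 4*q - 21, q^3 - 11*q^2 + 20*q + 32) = 1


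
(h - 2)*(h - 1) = h^2 - 3*h + 2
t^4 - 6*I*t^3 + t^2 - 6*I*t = t*(t - 6*I)*(-I*t + 1)*(I*t + 1)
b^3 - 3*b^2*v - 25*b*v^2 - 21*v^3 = (b - 7*v)*(b + v)*(b + 3*v)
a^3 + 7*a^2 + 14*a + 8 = (a + 1)*(a + 2)*(a + 4)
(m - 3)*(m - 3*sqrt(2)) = m^2 - 3*sqrt(2)*m - 3*m + 9*sqrt(2)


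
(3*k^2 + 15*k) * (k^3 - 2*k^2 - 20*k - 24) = 3*k^5 + 9*k^4 - 90*k^3 - 372*k^2 - 360*k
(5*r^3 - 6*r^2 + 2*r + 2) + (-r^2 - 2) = 5*r^3 - 7*r^2 + 2*r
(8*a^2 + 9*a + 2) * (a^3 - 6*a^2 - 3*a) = 8*a^5 - 39*a^4 - 76*a^3 - 39*a^2 - 6*a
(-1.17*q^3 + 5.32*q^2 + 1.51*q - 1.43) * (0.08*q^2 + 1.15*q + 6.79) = -0.0936*q^5 - 0.9199*q^4 - 1.7055*q^3 + 37.7449*q^2 + 8.6084*q - 9.7097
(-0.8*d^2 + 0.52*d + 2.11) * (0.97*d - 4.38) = -0.776*d^3 + 4.0084*d^2 - 0.2309*d - 9.2418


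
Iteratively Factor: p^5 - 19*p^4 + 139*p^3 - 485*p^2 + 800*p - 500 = (p - 2)*(p^4 - 17*p^3 + 105*p^2 - 275*p + 250) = (p - 2)^2*(p^3 - 15*p^2 + 75*p - 125) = (p - 5)*(p - 2)^2*(p^2 - 10*p + 25) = (p - 5)^2*(p - 2)^2*(p - 5)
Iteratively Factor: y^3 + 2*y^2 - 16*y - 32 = (y - 4)*(y^2 + 6*y + 8) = (y - 4)*(y + 4)*(y + 2)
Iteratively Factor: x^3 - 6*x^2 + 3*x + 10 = (x + 1)*(x^2 - 7*x + 10) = (x - 5)*(x + 1)*(x - 2)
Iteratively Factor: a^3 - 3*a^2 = (a)*(a^2 - 3*a) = a^2*(a - 3)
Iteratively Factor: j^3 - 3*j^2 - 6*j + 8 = (j - 1)*(j^2 - 2*j - 8) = (j - 4)*(j - 1)*(j + 2)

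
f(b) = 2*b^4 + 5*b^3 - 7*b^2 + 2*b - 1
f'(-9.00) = -4489.00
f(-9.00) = 8891.00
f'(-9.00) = -4489.00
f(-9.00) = 8891.00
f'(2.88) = 277.20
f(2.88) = 203.73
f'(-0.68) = 15.94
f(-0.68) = -6.74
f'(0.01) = 1.86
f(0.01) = -0.98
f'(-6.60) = -1552.17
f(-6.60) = 2038.35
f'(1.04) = 12.66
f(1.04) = 1.47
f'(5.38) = 1606.61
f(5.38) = 2261.31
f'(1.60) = 50.77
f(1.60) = 17.87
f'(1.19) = 20.06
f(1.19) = 3.90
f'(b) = 8*b^3 + 15*b^2 - 14*b + 2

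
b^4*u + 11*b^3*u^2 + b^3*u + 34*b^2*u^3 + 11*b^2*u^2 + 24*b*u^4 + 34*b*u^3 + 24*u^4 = (b + u)*(b + 4*u)*(b + 6*u)*(b*u + u)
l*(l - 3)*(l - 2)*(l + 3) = l^4 - 2*l^3 - 9*l^2 + 18*l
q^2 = q^2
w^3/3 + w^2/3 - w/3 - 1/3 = (w/3 + 1/3)*(w - 1)*(w + 1)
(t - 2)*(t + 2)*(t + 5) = t^3 + 5*t^2 - 4*t - 20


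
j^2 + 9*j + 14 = (j + 2)*(j + 7)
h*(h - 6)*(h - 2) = h^3 - 8*h^2 + 12*h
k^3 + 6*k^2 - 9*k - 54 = (k - 3)*(k + 3)*(k + 6)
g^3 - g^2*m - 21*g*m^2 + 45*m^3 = (g - 3*m)^2*(g + 5*m)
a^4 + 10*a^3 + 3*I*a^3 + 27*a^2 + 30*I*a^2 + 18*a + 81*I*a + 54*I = (a + 1)*(a + 3)*(a + 6)*(a + 3*I)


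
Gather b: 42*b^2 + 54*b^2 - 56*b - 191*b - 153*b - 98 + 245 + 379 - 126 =96*b^2 - 400*b + 400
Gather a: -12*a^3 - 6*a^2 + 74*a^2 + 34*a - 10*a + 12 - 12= -12*a^3 + 68*a^2 + 24*a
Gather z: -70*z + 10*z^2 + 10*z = 10*z^2 - 60*z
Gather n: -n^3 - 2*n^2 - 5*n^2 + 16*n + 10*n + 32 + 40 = -n^3 - 7*n^2 + 26*n + 72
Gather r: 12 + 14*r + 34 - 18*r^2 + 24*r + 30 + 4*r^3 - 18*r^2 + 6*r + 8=4*r^3 - 36*r^2 + 44*r + 84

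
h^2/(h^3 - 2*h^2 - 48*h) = h/(h^2 - 2*h - 48)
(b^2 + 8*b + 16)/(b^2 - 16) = (b + 4)/(b - 4)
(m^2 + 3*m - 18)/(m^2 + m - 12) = (m + 6)/(m + 4)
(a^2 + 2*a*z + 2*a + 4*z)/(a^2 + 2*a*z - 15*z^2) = (a^2 + 2*a*z + 2*a + 4*z)/(a^2 + 2*a*z - 15*z^2)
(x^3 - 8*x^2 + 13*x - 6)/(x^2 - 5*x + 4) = (x^2 - 7*x + 6)/(x - 4)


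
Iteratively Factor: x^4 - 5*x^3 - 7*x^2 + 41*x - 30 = (x + 3)*(x^3 - 8*x^2 + 17*x - 10) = (x - 2)*(x + 3)*(x^2 - 6*x + 5) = (x - 5)*(x - 2)*(x + 3)*(x - 1)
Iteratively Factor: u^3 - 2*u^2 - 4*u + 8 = (u - 2)*(u^2 - 4) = (u - 2)*(u + 2)*(u - 2)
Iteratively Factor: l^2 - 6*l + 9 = (l - 3)*(l - 3)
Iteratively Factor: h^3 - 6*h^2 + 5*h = (h - 5)*(h^2 - h) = (h - 5)*(h - 1)*(h)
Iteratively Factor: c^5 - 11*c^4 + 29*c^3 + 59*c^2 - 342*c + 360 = (c - 5)*(c^4 - 6*c^3 - c^2 + 54*c - 72) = (c - 5)*(c + 3)*(c^3 - 9*c^2 + 26*c - 24) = (c - 5)*(c - 4)*(c + 3)*(c^2 - 5*c + 6) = (c - 5)*(c - 4)*(c - 3)*(c + 3)*(c - 2)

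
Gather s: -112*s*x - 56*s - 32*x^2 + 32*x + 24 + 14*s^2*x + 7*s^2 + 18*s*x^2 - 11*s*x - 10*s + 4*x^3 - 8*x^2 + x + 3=s^2*(14*x + 7) + s*(18*x^2 - 123*x - 66) + 4*x^3 - 40*x^2 + 33*x + 27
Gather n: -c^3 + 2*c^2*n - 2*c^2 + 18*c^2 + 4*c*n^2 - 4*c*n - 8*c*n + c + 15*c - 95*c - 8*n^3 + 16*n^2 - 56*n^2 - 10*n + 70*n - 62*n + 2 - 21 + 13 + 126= -c^3 + 16*c^2 - 79*c - 8*n^3 + n^2*(4*c - 40) + n*(2*c^2 - 12*c - 2) + 120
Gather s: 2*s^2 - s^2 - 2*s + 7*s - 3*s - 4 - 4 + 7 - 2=s^2 + 2*s - 3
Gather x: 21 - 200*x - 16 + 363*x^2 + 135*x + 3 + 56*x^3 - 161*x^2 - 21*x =56*x^3 + 202*x^2 - 86*x + 8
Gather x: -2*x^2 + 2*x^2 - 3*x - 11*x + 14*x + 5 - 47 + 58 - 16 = 0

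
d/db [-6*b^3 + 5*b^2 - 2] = 2*b*(5 - 9*b)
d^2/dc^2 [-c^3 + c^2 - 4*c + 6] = 2 - 6*c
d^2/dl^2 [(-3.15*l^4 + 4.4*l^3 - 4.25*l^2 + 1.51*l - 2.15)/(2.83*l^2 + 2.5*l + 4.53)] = (-50.45607*l^6 - 133.7175*l^5 - 360.42111*l^4 - 544.270742*l^3 - 253.11738*l^2 + 334.335966*l - 180.37858)/(22.665187*l^6 + 60.06675*l^5 + 161.903451*l^4 + 207.9235*l^3 + 259.159941*l^2 + 153.90675*l + 92.959677)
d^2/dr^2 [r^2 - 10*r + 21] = 2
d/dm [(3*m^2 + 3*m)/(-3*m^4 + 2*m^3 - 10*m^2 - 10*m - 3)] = 3*(6*m^5 + 7*m^4 - 4*m^3 - 6*m - 3)/(9*m^8 - 12*m^7 + 64*m^6 + 20*m^5 + 78*m^4 + 188*m^3 + 160*m^2 + 60*m + 9)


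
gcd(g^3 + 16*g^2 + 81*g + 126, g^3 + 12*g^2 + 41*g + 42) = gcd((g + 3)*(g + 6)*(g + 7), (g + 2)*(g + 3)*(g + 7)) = g^2 + 10*g + 21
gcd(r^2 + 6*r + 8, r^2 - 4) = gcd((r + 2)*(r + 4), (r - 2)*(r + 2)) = r + 2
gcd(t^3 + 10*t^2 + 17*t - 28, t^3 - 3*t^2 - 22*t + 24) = t^2 + 3*t - 4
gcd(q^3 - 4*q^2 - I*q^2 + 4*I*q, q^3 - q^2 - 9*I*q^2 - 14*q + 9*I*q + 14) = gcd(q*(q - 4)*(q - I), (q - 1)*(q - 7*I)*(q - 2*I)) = 1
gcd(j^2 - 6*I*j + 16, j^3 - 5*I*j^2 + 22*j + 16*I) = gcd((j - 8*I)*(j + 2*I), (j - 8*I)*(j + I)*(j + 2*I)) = j^2 - 6*I*j + 16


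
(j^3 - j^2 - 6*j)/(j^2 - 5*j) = (j^2 - j - 6)/(j - 5)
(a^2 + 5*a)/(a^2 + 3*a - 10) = a/(a - 2)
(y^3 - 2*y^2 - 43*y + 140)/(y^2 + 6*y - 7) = (y^2 - 9*y + 20)/(y - 1)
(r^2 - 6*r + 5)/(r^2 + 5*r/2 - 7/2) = 2*(r - 5)/(2*r + 7)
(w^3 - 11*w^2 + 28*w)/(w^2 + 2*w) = (w^2 - 11*w + 28)/(w + 2)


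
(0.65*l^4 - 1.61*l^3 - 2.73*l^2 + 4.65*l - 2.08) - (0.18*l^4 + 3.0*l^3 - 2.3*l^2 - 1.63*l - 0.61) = 0.47*l^4 - 4.61*l^3 - 0.43*l^2 + 6.28*l - 1.47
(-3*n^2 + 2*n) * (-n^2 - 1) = 3*n^4 - 2*n^3 + 3*n^2 - 2*n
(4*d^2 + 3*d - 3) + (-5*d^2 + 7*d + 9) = -d^2 + 10*d + 6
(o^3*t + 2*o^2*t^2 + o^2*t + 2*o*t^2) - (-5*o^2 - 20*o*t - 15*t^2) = o^3*t + 2*o^2*t^2 + o^2*t + 5*o^2 + 2*o*t^2 + 20*o*t + 15*t^2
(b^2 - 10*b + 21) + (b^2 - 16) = 2*b^2 - 10*b + 5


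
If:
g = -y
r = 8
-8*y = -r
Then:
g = -1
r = 8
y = 1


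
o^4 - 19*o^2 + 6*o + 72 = (o - 3)^2*(o + 2)*(o + 4)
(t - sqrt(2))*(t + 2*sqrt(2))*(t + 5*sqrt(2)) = t^3 + 6*sqrt(2)*t^2 + 6*t - 20*sqrt(2)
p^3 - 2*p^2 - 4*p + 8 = (p - 2)^2*(p + 2)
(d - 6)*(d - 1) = d^2 - 7*d + 6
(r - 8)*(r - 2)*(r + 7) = r^3 - 3*r^2 - 54*r + 112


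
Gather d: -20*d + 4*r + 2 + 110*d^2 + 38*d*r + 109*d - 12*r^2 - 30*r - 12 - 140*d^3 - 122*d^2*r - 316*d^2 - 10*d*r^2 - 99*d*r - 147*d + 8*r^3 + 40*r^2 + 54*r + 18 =-140*d^3 + d^2*(-122*r - 206) + d*(-10*r^2 - 61*r - 58) + 8*r^3 + 28*r^2 + 28*r + 8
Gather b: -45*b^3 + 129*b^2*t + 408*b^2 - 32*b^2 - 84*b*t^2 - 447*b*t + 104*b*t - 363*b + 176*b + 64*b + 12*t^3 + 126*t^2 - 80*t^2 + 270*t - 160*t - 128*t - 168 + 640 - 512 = -45*b^3 + b^2*(129*t + 376) + b*(-84*t^2 - 343*t - 123) + 12*t^3 + 46*t^2 - 18*t - 40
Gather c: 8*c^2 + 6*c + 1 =8*c^2 + 6*c + 1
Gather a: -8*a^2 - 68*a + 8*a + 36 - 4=-8*a^2 - 60*a + 32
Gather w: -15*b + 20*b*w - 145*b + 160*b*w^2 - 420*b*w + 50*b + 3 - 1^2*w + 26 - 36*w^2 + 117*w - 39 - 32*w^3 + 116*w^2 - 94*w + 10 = -110*b - 32*w^3 + w^2*(160*b + 80) + w*(22 - 400*b)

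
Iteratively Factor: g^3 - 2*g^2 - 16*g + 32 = (g - 2)*(g^2 - 16) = (g - 4)*(g - 2)*(g + 4)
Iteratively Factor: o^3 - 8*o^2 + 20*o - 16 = (o - 4)*(o^2 - 4*o + 4) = (o - 4)*(o - 2)*(o - 2)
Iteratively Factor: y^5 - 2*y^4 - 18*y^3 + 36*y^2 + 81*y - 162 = (y + 3)*(y^4 - 5*y^3 - 3*y^2 + 45*y - 54) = (y - 3)*(y + 3)*(y^3 - 2*y^2 - 9*y + 18) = (y - 3)*(y + 3)^2*(y^2 - 5*y + 6) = (y - 3)*(y - 2)*(y + 3)^2*(y - 3)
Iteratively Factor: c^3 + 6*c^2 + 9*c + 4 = (c + 1)*(c^2 + 5*c + 4) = (c + 1)*(c + 4)*(c + 1)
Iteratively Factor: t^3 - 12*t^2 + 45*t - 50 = (t - 5)*(t^2 - 7*t + 10) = (t - 5)*(t - 2)*(t - 5)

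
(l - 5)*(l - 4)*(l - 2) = l^3 - 11*l^2 + 38*l - 40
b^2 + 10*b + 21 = (b + 3)*(b + 7)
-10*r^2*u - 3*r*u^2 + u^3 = u*(-5*r + u)*(2*r + u)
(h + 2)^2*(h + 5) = h^3 + 9*h^2 + 24*h + 20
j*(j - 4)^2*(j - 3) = j^4 - 11*j^3 + 40*j^2 - 48*j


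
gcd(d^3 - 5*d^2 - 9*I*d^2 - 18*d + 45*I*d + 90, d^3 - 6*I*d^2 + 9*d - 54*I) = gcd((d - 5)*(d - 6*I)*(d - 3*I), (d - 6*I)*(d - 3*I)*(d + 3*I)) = d^2 - 9*I*d - 18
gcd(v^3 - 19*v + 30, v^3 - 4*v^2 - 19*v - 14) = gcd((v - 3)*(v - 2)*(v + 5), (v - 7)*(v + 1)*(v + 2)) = 1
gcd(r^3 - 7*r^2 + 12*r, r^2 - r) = r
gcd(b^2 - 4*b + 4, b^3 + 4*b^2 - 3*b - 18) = b - 2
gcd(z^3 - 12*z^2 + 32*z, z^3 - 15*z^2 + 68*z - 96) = z^2 - 12*z + 32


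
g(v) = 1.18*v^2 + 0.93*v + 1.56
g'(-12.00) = -27.39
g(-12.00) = 160.32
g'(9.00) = 22.17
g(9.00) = 105.51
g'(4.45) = 11.43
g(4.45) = 29.07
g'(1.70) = 4.94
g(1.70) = 6.55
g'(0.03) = 1.00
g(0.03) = 1.59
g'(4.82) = 12.31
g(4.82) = 33.46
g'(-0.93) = -1.26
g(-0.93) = 1.72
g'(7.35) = 18.28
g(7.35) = 72.14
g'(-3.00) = -6.15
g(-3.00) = 9.39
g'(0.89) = 3.03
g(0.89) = 3.32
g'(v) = 2.36*v + 0.93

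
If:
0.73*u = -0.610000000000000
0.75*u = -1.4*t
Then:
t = 0.45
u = -0.84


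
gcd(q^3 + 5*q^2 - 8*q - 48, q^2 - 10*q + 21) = q - 3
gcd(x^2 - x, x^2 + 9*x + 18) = 1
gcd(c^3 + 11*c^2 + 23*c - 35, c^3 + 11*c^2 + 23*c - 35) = c^3 + 11*c^2 + 23*c - 35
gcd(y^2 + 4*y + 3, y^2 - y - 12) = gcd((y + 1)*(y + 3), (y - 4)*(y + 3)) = y + 3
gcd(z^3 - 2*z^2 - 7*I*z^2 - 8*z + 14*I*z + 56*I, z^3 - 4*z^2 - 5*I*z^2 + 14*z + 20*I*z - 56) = z^2 + z*(-4 - 7*I) + 28*I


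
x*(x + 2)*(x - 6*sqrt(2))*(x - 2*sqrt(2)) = x^4 - 8*sqrt(2)*x^3 + 2*x^3 - 16*sqrt(2)*x^2 + 24*x^2 + 48*x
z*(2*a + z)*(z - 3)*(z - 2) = 2*a*z^3 - 10*a*z^2 + 12*a*z + z^4 - 5*z^3 + 6*z^2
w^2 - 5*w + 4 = (w - 4)*(w - 1)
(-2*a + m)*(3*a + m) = -6*a^2 + a*m + m^2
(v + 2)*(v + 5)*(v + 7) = v^3 + 14*v^2 + 59*v + 70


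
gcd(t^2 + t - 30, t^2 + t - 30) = t^2 + t - 30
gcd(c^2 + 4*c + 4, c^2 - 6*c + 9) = 1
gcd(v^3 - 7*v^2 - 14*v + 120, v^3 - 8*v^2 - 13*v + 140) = v^2 - v - 20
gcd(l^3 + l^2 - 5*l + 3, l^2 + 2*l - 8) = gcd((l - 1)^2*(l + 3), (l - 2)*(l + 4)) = 1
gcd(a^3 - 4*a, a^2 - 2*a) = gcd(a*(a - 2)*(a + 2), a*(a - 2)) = a^2 - 2*a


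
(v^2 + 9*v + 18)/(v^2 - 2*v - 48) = (v + 3)/(v - 8)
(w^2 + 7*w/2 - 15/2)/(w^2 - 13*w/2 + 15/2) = (w + 5)/(w - 5)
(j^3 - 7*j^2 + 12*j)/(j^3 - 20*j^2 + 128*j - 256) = j*(j - 3)/(j^2 - 16*j + 64)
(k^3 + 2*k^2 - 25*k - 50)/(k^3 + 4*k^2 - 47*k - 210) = (k^2 - 3*k - 10)/(k^2 - k - 42)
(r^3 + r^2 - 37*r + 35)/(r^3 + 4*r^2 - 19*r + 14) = (r - 5)/(r - 2)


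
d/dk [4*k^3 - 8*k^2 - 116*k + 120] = 12*k^2 - 16*k - 116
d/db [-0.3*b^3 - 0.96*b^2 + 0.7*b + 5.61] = -0.9*b^2 - 1.92*b + 0.7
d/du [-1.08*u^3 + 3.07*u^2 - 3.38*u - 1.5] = -3.24*u^2 + 6.14*u - 3.38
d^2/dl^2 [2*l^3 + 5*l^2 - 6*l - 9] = 12*l + 10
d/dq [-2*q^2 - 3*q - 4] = -4*q - 3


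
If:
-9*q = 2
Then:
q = -2/9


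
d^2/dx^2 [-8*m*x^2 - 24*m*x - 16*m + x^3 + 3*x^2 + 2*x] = -16*m + 6*x + 6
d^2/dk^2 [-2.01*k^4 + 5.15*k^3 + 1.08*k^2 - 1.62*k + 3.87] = -24.12*k^2 + 30.9*k + 2.16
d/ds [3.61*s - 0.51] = 3.61000000000000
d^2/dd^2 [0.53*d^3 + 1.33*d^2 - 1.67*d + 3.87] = 3.18*d + 2.66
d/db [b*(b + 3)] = 2*b + 3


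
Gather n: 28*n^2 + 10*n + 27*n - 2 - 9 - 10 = 28*n^2 + 37*n - 21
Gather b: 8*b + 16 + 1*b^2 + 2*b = b^2 + 10*b + 16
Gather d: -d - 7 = -d - 7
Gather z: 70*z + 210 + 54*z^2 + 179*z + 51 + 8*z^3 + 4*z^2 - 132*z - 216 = 8*z^3 + 58*z^2 + 117*z + 45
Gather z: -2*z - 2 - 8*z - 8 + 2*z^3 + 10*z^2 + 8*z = 2*z^3 + 10*z^2 - 2*z - 10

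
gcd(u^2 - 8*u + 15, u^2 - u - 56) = 1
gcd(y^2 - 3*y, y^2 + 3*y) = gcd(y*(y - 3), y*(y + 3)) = y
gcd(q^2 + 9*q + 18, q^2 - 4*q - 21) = q + 3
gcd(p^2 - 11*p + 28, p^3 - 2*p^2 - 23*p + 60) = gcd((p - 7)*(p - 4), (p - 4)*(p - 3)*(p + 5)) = p - 4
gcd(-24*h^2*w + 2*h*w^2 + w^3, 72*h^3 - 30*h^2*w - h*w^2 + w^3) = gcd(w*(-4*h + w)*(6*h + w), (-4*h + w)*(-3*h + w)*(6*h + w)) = -24*h^2 + 2*h*w + w^2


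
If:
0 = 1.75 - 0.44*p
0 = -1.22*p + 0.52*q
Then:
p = 3.98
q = 9.33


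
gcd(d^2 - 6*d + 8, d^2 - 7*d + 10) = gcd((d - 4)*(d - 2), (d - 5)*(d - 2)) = d - 2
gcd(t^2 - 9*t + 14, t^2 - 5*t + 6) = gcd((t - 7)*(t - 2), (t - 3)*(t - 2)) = t - 2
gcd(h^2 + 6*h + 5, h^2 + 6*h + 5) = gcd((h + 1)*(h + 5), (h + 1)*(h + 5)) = h^2 + 6*h + 5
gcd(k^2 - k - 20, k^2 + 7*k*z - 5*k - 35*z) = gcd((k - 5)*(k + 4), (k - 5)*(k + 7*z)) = k - 5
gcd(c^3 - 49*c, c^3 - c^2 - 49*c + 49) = c^2 - 49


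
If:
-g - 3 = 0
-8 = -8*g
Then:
No Solution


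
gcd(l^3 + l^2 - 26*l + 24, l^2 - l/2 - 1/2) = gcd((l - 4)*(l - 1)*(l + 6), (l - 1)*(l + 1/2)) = l - 1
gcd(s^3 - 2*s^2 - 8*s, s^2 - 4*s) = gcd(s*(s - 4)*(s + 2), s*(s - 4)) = s^2 - 4*s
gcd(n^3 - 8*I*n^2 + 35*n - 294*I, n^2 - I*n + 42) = n^2 - I*n + 42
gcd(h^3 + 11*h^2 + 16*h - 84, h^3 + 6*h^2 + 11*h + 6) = 1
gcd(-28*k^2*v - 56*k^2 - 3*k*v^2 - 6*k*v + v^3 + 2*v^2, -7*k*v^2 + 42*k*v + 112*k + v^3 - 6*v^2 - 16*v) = -7*k*v - 14*k + v^2 + 2*v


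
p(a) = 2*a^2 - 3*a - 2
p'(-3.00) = -15.00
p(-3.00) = 25.00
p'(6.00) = 21.00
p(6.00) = 52.00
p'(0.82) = 0.28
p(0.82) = -3.12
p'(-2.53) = -13.12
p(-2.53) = 18.39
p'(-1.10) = -7.40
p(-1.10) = 3.72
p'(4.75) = 16.00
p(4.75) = 28.88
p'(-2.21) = -11.84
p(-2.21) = 14.40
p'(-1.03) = -7.12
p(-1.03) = 3.21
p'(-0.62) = -5.48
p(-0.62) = 0.63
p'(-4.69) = -21.76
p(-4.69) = 56.06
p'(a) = 4*a - 3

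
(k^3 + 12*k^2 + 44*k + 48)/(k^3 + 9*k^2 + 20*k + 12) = (k + 4)/(k + 1)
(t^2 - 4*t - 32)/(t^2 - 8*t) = (t + 4)/t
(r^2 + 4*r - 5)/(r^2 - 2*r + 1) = (r + 5)/(r - 1)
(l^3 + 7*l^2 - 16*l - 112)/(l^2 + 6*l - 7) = (l^2 - 16)/(l - 1)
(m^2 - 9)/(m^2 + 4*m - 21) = (m + 3)/(m + 7)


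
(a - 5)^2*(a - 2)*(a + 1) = a^4 - 11*a^3 + 33*a^2 - 5*a - 50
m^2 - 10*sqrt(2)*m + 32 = (m - 8*sqrt(2))*(m - 2*sqrt(2))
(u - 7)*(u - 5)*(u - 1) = u^3 - 13*u^2 + 47*u - 35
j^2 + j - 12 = (j - 3)*(j + 4)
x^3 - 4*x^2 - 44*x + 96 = (x - 8)*(x - 2)*(x + 6)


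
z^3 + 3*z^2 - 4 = (z - 1)*(z + 2)^2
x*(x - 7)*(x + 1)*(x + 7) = x^4 + x^3 - 49*x^2 - 49*x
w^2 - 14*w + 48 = (w - 8)*(w - 6)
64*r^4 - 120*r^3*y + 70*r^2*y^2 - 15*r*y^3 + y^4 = (-8*r + y)*(-4*r + y)*(-2*r + y)*(-r + y)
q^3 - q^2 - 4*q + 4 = (q - 2)*(q - 1)*(q + 2)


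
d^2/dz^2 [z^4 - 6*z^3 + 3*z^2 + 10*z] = 12*z^2 - 36*z + 6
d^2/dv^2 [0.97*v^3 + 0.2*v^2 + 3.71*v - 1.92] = 5.82*v + 0.4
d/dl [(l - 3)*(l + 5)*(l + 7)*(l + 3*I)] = 4*l^3 + l^2*(27 + 9*I) + l*(-2 + 54*I) - 105 - 3*I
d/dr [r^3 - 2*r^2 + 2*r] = 3*r^2 - 4*r + 2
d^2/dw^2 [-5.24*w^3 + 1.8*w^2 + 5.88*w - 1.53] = 3.6 - 31.44*w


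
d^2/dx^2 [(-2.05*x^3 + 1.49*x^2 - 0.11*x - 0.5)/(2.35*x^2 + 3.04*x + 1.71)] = (-1.4210854715202e-14*x^5 + 2.1316282072803e-14*x^4 - 43.91878*x^3 - 116.43321*x^2 - 54.74622*x + 4.634366)/(12.977875*x^6 + 50.3652*x^5 + 93.483705*x^4 + 101.391904*x^3 + 68.024313*x^2 + 26.667792*x + 5.000211)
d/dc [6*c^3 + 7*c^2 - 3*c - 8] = 18*c^2 + 14*c - 3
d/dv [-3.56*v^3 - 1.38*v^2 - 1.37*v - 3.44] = -10.68*v^2 - 2.76*v - 1.37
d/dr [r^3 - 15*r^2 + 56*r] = 3*r^2 - 30*r + 56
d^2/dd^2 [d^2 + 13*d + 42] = 2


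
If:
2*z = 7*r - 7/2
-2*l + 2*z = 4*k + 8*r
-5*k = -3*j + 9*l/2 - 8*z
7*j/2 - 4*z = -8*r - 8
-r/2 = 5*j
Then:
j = -30/127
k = -65657/4064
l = 59701/2032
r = 300/127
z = 3311/508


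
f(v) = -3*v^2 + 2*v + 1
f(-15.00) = -704.00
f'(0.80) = -2.80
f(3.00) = -20.00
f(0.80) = 0.68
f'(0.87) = -3.22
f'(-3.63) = 23.78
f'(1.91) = -9.46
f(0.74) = 0.84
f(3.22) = -23.67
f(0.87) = 0.47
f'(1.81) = -8.86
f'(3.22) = -17.32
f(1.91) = -6.12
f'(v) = 2 - 6*v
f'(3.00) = -16.00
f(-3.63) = -45.79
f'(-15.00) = 92.00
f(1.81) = -5.21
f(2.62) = -14.35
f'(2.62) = -13.72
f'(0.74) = -2.44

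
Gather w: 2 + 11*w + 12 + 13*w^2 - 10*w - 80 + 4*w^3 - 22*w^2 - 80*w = 4*w^3 - 9*w^2 - 79*w - 66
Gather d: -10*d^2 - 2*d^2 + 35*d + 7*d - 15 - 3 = -12*d^2 + 42*d - 18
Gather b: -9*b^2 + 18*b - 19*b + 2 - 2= -9*b^2 - b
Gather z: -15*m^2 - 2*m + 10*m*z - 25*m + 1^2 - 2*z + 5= -15*m^2 - 27*m + z*(10*m - 2) + 6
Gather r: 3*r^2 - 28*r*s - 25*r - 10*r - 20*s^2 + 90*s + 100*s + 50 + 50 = 3*r^2 + r*(-28*s - 35) - 20*s^2 + 190*s + 100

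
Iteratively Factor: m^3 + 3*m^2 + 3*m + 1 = (m + 1)*(m^2 + 2*m + 1) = (m + 1)^2*(m + 1)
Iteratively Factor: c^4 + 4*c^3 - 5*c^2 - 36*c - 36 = (c + 2)*(c^3 + 2*c^2 - 9*c - 18) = (c - 3)*(c + 2)*(c^2 + 5*c + 6) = (c - 3)*(c + 2)*(c + 3)*(c + 2)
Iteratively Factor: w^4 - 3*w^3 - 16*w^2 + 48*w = (w - 3)*(w^3 - 16*w) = (w - 4)*(w - 3)*(w^2 + 4*w) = w*(w - 4)*(w - 3)*(w + 4)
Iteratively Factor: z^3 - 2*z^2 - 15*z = (z - 5)*(z^2 + 3*z) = (z - 5)*(z + 3)*(z)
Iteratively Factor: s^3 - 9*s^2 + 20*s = (s - 4)*(s^2 - 5*s) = (s - 5)*(s - 4)*(s)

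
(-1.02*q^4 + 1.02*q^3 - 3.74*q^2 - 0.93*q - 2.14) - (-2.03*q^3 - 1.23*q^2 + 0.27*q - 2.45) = -1.02*q^4 + 3.05*q^3 - 2.51*q^2 - 1.2*q + 0.31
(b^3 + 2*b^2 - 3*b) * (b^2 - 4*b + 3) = b^5 - 2*b^4 - 8*b^3 + 18*b^2 - 9*b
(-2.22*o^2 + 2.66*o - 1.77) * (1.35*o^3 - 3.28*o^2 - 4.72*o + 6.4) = -2.997*o^5 + 10.8726*o^4 - 0.635899999999999*o^3 - 20.9576*o^2 + 25.3784*o - 11.328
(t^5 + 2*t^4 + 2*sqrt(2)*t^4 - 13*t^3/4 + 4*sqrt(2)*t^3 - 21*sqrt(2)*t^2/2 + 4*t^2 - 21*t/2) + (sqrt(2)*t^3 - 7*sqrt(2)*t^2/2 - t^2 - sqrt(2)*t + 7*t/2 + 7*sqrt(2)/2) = t^5 + 2*t^4 + 2*sqrt(2)*t^4 - 13*t^3/4 + 5*sqrt(2)*t^3 - 14*sqrt(2)*t^2 + 3*t^2 - 7*t - sqrt(2)*t + 7*sqrt(2)/2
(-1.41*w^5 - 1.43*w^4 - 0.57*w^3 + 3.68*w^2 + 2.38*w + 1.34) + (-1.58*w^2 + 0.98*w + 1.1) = -1.41*w^5 - 1.43*w^4 - 0.57*w^3 + 2.1*w^2 + 3.36*w + 2.44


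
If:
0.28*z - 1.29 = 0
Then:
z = 4.61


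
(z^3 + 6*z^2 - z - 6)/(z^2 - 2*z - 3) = (z^2 + 5*z - 6)/(z - 3)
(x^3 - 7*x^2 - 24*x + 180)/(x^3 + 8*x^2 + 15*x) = (x^2 - 12*x + 36)/(x*(x + 3))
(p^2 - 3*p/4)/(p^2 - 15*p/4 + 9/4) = p/(p - 3)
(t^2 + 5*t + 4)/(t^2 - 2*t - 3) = (t + 4)/(t - 3)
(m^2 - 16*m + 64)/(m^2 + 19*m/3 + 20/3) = 3*(m^2 - 16*m + 64)/(3*m^2 + 19*m + 20)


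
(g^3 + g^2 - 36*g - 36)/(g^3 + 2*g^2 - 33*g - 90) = (g^2 + 7*g + 6)/(g^2 + 8*g + 15)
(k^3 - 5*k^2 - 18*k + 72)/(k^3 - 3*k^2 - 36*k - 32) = (k^2 - 9*k + 18)/(k^2 - 7*k - 8)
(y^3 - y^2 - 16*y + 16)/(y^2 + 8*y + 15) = (y^3 - y^2 - 16*y + 16)/(y^2 + 8*y + 15)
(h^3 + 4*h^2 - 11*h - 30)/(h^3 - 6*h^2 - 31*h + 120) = (h + 2)/(h - 8)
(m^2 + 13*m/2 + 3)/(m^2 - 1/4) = 2*(m + 6)/(2*m - 1)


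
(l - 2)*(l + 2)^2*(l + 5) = l^4 + 7*l^3 + 6*l^2 - 28*l - 40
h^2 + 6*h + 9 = (h + 3)^2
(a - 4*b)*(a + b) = a^2 - 3*a*b - 4*b^2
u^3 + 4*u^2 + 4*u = u*(u + 2)^2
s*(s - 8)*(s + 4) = s^3 - 4*s^2 - 32*s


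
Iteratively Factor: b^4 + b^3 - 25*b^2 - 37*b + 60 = (b + 4)*(b^3 - 3*b^2 - 13*b + 15) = (b + 3)*(b + 4)*(b^2 - 6*b + 5) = (b - 1)*(b + 3)*(b + 4)*(b - 5)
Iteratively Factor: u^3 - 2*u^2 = (u)*(u^2 - 2*u) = u*(u - 2)*(u)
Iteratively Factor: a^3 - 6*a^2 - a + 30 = (a - 3)*(a^2 - 3*a - 10) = (a - 3)*(a + 2)*(a - 5)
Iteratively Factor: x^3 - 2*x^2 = (x)*(x^2 - 2*x) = x*(x - 2)*(x)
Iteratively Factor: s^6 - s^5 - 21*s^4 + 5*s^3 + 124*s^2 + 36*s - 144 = (s - 4)*(s^5 + 3*s^4 - 9*s^3 - 31*s^2 + 36) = (s - 4)*(s - 3)*(s^4 + 6*s^3 + 9*s^2 - 4*s - 12) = (s - 4)*(s - 3)*(s + 2)*(s^3 + 4*s^2 + s - 6) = (s - 4)*(s - 3)*(s + 2)^2*(s^2 + 2*s - 3) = (s - 4)*(s - 3)*(s + 2)^2*(s + 3)*(s - 1)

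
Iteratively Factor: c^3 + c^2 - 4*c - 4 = (c + 1)*(c^2 - 4) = (c + 1)*(c + 2)*(c - 2)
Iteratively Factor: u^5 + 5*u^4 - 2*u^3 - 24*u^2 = (u + 4)*(u^4 + u^3 - 6*u^2) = u*(u + 4)*(u^3 + u^2 - 6*u) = u^2*(u + 4)*(u^2 + u - 6) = u^2*(u + 3)*(u + 4)*(u - 2)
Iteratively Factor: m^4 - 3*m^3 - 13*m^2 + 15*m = (m - 1)*(m^3 - 2*m^2 - 15*m) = (m - 5)*(m - 1)*(m^2 + 3*m) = m*(m - 5)*(m - 1)*(m + 3)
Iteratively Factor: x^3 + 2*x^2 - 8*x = (x)*(x^2 + 2*x - 8) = x*(x + 4)*(x - 2)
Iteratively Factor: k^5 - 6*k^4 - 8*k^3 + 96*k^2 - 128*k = (k)*(k^4 - 6*k^3 - 8*k^2 + 96*k - 128) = k*(k - 4)*(k^3 - 2*k^2 - 16*k + 32) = k*(k - 4)^2*(k^2 + 2*k - 8) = k*(k - 4)^2*(k + 4)*(k - 2)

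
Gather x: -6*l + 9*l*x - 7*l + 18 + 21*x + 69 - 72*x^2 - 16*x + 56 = -13*l - 72*x^2 + x*(9*l + 5) + 143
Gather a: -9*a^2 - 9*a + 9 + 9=-9*a^2 - 9*a + 18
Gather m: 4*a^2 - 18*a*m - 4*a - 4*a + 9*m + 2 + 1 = 4*a^2 - 8*a + m*(9 - 18*a) + 3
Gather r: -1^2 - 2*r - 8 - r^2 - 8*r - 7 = -r^2 - 10*r - 16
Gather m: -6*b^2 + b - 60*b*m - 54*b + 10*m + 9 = -6*b^2 - 53*b + m*(10 - 60*b) + 9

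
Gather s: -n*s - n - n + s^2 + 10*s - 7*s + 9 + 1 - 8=-2*n + s^2 + s*(3 - n) + 2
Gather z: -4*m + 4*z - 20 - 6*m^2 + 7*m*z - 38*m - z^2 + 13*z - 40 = -6*m^2 - 42*m - z^2 + z*(7*m + 17) - 60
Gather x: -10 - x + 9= -x - 1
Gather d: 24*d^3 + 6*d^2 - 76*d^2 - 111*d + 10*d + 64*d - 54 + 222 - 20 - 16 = 24*d^3 - 70*d^2 - 37*d + 132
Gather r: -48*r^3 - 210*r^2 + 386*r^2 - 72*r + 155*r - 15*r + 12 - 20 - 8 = -48*r^3 + 176*r^2 + 68*r - 16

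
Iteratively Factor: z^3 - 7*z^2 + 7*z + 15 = (z + 1)*(z^2 - 8*z + 15) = (z - 3)*(z + 1)*(z - 5)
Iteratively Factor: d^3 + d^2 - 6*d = (d - 2)*(d^2 + 3*d) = (d - 2)*(d + 3)*(d)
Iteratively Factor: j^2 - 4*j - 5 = (j + 1)*(j - 5)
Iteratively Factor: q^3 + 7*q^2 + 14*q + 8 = (q + 2)*(q^2 + 5*q + 4) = (q + 1)*(q + 2)*(q + 4)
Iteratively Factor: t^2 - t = (t)*(t - 1)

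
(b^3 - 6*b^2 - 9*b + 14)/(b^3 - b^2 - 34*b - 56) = (b - 1)/(b + 4)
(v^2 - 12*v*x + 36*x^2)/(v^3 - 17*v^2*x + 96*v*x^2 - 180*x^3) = 1/(v - 5*x)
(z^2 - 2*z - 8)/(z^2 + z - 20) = (z + 2)/(z + 5)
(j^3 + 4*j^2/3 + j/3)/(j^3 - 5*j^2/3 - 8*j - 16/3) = j*(3*j + 1)/(3*j^2 - 8*j - 16)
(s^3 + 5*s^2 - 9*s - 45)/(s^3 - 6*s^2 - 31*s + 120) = (s + 3)/(s - 8)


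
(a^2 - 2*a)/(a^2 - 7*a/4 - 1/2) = 4*a/(4*a + 1)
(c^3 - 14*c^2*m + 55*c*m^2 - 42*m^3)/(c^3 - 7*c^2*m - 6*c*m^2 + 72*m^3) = (c^2 - 8*c*m + 7*m^2)/(c^2 - c*m - 12*m^2)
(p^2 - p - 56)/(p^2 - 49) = (p - 8)/(p - 7)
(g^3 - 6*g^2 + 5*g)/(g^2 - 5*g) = g - 1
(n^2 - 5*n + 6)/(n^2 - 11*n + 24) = (n - 2)/(n - 8)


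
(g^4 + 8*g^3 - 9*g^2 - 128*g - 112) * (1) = g^4 + 8*g^3 - 9*g^2 - 128*g - 112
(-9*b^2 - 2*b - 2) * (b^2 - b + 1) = -9*b^4 + 7*b^3 - 9*b^2 - 2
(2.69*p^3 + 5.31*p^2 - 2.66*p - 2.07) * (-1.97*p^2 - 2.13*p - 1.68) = -5.2993*p^5 - 16.1904*p^4 - 10.5893*p^3 + 0.8229*p^2 + 8.8779*p + 3.4776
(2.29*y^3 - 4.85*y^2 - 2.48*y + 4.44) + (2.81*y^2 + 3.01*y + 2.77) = 2.29*y^3 - 2.04*y^2 + 0.53*y + 7.21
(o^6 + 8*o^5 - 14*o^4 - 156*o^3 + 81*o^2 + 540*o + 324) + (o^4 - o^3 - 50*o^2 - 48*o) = o^6 + 8*o^5 - 13*o^4 - 157*o^3 + 31*o^2 + 492*o + 324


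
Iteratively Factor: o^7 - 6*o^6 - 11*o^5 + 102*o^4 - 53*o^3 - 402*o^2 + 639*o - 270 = (o - 3)*(o^6 - 3*o^5 - 20*o^4 + 42*o^3 + 73*o^2 - 183*o + 90) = (o - 3)*(o + 3)*(o^5 - 6*o^4 - 2*o^3 + 48*o^2 - 71*o + 30) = (o - 3)*(o - 1)*(o + 3)*(o^4 - 5*o^3 - 7*o^2 + 41*o - 30) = (o - 3)*(o - 2)*(o - 1)*(o + 3)*(o^3 - 3*o^2 - 13*o + 15) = (o - 5)*(o - 3)*(o - 2)*(o - 1)*(o + 3)*(o^2 + 2*o - 3) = (o - 5)*(o - 3)*(o - 2)*(o - 1)*(o + 3)^2*(o - 1)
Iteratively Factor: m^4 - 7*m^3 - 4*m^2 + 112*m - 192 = (m + 4)*(m^3 - 11*m^2 + 40*m - 48) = (m - 3)*(m + 4)*(m^2 - 8*m + 16) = (m - 4)*(m - 3)*(m + 4)*(m - 4)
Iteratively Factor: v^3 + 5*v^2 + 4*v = (v + 4)*(v^2 + v) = v*(v + 4)*(v + 1)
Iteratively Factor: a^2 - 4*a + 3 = (a - 1)*(a - 3)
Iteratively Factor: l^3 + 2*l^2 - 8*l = (l - 2)*(l^2 + 4*l) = l*(l - 2)*(l + 4)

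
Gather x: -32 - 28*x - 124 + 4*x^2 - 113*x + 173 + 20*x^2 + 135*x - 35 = 24*x^2 - 6*x - 18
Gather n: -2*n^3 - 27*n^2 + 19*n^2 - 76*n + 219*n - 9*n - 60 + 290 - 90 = -2*n^3 - 8*n^2 + 134*n + 140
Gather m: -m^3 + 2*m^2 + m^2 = -m^3 + 3*m^2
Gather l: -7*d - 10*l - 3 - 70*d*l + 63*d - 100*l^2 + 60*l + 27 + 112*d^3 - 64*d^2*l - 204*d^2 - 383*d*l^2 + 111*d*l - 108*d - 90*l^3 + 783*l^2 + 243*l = 112*d^3 - 204*d^2 - 52*d - 90*l^3 + l^2*(683 - 383*d) + l*(-64*d^2 + 41*d + 293) + 24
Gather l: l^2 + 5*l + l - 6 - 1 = l^2 + 6*l - 7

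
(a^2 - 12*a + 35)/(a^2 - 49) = (a - 5)/(a + 7)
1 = 1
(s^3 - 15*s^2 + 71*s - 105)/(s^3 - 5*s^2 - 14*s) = (s^2 - 8*s + 15)/(s*(s + 2))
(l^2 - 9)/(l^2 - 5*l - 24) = (l - 3)/(l - 8)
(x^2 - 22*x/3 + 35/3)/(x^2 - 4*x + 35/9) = 3*(x - 5)/(3*x - 5)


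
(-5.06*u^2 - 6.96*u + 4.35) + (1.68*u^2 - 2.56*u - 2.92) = -3.38*u^2 - 9.52*u + 1.43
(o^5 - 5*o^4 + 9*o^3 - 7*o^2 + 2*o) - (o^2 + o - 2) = o^5 - 5*o^4 + 9*o^3 - 8*o^2 + o + 2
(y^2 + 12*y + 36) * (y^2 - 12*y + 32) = y^4 - 76*y^2 - 48*y + 1152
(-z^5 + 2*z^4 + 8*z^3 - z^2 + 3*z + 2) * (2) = -2*z^5 + 4*z^4 + 16*z^3 - 2*z^2 + 6*z + 4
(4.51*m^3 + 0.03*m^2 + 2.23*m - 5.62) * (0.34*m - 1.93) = 1.5334*m^4 - 8.6941*m^3 + 0.7003*m^2 - 6.2147*m + 10.8466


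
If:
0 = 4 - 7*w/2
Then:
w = 8/7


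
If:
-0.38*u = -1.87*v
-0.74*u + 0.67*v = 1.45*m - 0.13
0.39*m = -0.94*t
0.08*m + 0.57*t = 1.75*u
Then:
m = 0.09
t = -0.04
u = -0.01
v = -0.00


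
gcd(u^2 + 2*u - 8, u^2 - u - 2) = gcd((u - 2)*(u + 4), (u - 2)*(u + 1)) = u - 2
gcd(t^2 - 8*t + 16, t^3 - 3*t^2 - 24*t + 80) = t^2 - 8*t + 16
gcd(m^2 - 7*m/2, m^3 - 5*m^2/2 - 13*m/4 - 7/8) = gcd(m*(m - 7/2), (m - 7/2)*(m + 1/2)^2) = m - 7/2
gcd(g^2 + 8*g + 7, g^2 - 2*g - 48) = 1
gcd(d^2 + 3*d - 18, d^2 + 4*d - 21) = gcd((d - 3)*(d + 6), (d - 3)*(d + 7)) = d - 3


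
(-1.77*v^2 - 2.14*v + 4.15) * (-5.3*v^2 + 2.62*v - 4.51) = 9.381*v^4 + 6.7046*v^3 - 19.6191*v^2 + 20.5244*v - 18.7165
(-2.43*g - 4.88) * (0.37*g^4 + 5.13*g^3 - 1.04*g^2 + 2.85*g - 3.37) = -0.8991*g^5 - 14.2715*g^4 - 22.5072*g^3 - 1.8503*g^2 - 5.7189*g + 16.4456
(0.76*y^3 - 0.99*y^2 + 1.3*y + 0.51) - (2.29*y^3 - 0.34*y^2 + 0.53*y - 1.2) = -1.53*y^3 - 0.65*y^2 + 0.77*y + 1.71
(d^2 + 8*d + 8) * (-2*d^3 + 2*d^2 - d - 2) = -2*d^5 - 14*d^4 - d^3 + 6*d^2 - 24*d - 16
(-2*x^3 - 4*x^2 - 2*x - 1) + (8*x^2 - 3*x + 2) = -2*x^3 + 4*x^2 - 5*x + 1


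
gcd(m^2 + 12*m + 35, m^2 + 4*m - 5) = m + 5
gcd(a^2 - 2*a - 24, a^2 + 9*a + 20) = a + 4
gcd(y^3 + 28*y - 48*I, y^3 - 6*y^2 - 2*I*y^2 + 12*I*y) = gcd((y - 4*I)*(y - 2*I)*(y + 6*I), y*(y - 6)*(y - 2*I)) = y - 2*I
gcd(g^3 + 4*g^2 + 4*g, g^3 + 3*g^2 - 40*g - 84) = g + 2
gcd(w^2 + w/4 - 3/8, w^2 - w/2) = w - 1/2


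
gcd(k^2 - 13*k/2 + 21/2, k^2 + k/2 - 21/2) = k - 3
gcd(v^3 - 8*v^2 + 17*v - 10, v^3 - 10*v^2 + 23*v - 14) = v^2 - 3*v + 2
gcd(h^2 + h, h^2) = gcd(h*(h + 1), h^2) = h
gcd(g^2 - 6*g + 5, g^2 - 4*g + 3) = g - 1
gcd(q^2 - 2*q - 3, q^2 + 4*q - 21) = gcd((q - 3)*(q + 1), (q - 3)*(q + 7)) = q - 3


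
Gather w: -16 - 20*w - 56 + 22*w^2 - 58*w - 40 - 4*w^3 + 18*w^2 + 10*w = -4*w^3 + 40*w^2 - 68*w - 112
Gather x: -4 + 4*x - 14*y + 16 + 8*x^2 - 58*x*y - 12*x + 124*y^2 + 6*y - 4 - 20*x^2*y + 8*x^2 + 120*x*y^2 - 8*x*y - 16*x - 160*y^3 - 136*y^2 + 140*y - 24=x^2*(16 - 20*y) + x*(120*y^2 - 66*y - 24) - 160*y^3 - 12*y^2 + 132*y - 16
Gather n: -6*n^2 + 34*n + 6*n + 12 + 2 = -6*n^2 + 40*n + 14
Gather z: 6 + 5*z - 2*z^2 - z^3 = -z^3 - 2*z^2 + 5*z + 6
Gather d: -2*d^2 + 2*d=-2*d^2 + 2*d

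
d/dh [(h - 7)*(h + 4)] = 2*h - 3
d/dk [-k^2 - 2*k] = -2*k - 2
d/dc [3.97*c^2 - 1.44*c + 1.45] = 7.94*c - 1.44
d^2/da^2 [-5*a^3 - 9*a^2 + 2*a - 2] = -30*a - 18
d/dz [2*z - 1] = 2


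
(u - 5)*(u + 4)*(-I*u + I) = -I*u^3 + 2*I*u^2 + 19*I*u - 20*I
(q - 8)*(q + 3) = q^2 - 5*q - 24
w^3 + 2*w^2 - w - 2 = (w - 1)*(w + 1)*(w + 2)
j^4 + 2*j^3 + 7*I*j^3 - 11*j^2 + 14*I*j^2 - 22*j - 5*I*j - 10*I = (j + 2)*(j + I)^2*(j + 5*I)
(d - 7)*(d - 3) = d^2 - 10*d + 21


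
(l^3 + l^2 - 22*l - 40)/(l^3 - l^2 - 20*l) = (l + 2)/l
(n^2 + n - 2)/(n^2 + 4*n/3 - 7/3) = 3*(n + 2)/(3*n + 7)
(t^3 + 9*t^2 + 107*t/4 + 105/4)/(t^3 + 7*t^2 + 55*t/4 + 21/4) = (2*t + 5)/(2*t + 1)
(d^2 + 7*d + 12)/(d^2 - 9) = (d + 4)/(d - 3)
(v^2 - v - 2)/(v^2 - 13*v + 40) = (v^2 - v - 2)/(v^2 - 13*v + 40)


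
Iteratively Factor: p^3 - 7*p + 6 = (p - 1)*(p^2 + p - 6) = (p - 1)*(p + 3)*(p - 2)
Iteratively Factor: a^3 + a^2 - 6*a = (a + 3)*(a^2 - 2*a) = a*(a + 3)*(a - 2)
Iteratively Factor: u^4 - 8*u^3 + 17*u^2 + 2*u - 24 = (u - 3)*(u^3 - 5*u^2 + 2*u + 8) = (u - 4)*(u - 3)*(u^2 - u - 2) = (u - 4)*(u - 3)*(u - 2)*(u + 1)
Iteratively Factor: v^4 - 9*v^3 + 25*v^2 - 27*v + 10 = (v - 2)*(v^3 - 7*v^2 + 11*v - 5) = (v - 5)*(v - 2)*(v^2 - 2*v + 1) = (v - 5)*(v - 2)*(v - 1)*(v - 1)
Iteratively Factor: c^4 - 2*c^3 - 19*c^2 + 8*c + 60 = (c + 3)*(c^3 - 5*c^2 - 4*c + 20) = (c + 2)*(c + 3)*(c^2 - 7*c + 10) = (c - 5)*(c + 2)*(c + 3)*(c - 2)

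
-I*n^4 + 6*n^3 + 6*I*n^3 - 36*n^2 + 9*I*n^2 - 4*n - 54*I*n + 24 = (n - 6)*(n + I)*(n + 4*I)*(-I*n + 1)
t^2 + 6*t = t*(t + 6)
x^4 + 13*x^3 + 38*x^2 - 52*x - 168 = (x - 2)*(x + 2)*(x + 6)*(x + 7)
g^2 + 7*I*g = g*(g + 7*I)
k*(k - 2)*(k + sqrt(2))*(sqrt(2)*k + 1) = sqrt(2)*k^4 - 2*sqrt(2)*k^3 + 3*k^3 - 6*k^2 + sqrt(2)*k^2 - 2*sqrt(2)*k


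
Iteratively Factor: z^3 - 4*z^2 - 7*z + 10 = (z - 1)*(z^2 - 3*z - 10) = (z - 5)*(z - 1)*(z + 2)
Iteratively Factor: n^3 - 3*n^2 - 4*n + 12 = (n + 2)*(n^2 - 5*n + 6) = (n - 3)*(n + 2)*(n - 2)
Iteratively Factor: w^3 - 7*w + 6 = (w - 1)*(w^2 + w - 6) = (w - 2)*(w - 1)*(w + 3)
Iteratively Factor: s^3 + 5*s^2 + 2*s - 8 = (s - 1)*(s^2 + 6*s + 8) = (s - 1)*(s + 2)*(s + 4)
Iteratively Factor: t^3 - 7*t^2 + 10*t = (t - 2)*(t^2 - 5*t) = t*(t - 2)*(t - 5)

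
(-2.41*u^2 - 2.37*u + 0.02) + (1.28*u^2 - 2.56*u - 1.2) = -1.13*u^2 - 4.93*u - 1.18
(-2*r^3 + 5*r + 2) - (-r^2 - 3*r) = -2*r^3 + r^2 + 8*r + 2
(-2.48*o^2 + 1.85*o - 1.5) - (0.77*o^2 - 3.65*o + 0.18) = -3.25*o^2 + 5.5*o - 1.68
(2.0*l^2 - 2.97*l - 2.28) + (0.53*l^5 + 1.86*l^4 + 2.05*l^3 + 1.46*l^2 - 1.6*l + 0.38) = 0.53*l^5 + 1.86*l^4 + 2.05*l^3 + 3.46*l^2 - 4.57*l - 1.9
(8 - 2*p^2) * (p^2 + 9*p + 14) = -2*p^4 - 18*p^3 - 20*p^2 + 72*p + 112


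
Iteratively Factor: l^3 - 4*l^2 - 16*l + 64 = (l - 4)*(l^2 - 16) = (l - 4)^2*(l + 4)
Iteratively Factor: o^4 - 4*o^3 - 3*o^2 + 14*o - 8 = (o - 4)*(o^3 - 3*o + 2) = (o - 4)*(o + 2)*(o^2 - 2*o + 1) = (o - 4)*(o - 1)*(o + 2)*(o - 1)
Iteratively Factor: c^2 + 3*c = (c)*(c + 3)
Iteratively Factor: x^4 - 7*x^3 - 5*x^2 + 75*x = (x - 5)*(x^3 - 2*x^2 - 15*x) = (x - 5)^2*(x^2 + 3*x) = (x - 5)^2*(x + 3)*(x)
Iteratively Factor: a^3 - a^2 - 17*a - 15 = (a + 1)*(a^2 - 2*a - 15) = (a - 5)*(a + 1)*(a + 3)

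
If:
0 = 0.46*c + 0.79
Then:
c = -1.72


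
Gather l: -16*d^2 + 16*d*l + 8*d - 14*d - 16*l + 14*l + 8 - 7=-16*d^2 - 6*d + l*(16*d - 2) + 1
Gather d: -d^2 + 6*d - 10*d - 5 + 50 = -d^2 - 4*d + 45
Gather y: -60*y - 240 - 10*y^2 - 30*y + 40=-10*y^2 - 90*y - 200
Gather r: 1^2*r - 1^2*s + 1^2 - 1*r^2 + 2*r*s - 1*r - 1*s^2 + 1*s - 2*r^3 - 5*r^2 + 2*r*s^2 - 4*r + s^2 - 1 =-2*r^3 - 6*r^2 + r*(2*s^2 + 2*s - 4)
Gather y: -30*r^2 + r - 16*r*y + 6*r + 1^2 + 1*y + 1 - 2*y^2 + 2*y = -30*r^2 + 7*r - 2*y^2 + y*(3 - 16*r) + 2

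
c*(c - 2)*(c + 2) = c^3 - 4*c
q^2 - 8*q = q*(q - 8)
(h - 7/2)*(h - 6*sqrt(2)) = h^2 - 6*sqrt(2)*h - 7*h/2 + 21*sqrt(2)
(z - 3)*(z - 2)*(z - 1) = z^3 - 6*z^2 + 11*z - 6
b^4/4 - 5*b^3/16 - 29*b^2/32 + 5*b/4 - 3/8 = (b/4 + 1/2)*(b - 2)*(b - 3/4)*(b - 1/2)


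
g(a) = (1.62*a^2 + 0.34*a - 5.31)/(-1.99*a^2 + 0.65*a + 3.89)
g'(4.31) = 0.00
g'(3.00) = -0.04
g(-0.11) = -1.40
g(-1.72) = 0.35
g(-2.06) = -0.15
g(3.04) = -0.85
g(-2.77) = -0.47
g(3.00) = -0.85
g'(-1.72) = 2.53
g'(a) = (3.24*a + 0.34)/(-1.99*a^2 + 0.65*a + 3.89) + (3.98*a - 0.65)*(1.62*a^2 + 0.34*a - 5.31)/(-1.99*a^2 + 0.65*a + 3.89)^2 = (1.7296*a^2 - 8.5302*a + 4.7741)/(3.9601*a^4 - 2.587*a^3 - 15.0597*a^2 + 5.057*a + 15.1321)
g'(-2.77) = 0.24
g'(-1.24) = 30815.45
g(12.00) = -0.84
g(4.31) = -0.87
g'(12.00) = 0.00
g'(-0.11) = 0.40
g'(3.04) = -0.03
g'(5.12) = 0.00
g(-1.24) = -134.05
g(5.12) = -0.87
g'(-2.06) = 0.85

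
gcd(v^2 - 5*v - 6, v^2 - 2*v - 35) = 1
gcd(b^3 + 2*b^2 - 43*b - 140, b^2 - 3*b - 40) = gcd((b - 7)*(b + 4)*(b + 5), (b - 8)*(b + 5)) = b + 5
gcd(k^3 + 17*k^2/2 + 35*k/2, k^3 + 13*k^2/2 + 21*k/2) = k^2 + 7*k/2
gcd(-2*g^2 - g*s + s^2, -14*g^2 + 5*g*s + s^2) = -2*g + s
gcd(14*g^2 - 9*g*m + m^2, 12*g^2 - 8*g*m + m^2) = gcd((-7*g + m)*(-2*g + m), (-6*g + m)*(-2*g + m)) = 2*g - m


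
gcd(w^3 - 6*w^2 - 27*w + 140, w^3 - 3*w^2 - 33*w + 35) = w^2 - 2*w - 35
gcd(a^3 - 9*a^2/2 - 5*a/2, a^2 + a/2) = a^2 + a/2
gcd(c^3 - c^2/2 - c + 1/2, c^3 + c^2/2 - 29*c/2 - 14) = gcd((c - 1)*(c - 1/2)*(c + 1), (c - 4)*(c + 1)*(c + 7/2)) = c + 1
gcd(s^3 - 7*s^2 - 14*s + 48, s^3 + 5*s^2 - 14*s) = s - 2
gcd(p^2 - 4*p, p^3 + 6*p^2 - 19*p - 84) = p - 4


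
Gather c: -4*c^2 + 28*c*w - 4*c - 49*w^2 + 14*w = -4*c^2 + c*(28*w - 4) - 49*w^2 + 14*w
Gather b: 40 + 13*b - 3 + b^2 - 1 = b^2 + 13*b + 36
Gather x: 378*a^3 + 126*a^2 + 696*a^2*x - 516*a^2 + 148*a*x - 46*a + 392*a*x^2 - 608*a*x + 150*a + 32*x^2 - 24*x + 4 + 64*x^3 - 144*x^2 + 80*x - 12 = 378*a^3 - 390*a^2 + 104*a + 64*x^3 + x^2*(392*a - 112) + x*(696*a^2 - 460*a + 56) - 8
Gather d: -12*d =-12*d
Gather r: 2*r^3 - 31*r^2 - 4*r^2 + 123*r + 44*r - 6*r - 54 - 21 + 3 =2*r^3 - 35*r^2 + 161*r - 72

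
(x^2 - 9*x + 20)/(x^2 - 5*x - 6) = (-x^2 + 9*x - 20)/(-x^2 + 5*x + 6)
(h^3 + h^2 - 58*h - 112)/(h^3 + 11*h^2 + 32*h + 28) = (h - 8)/(h + 2)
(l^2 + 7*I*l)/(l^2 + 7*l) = (l + 7*I)/(l + 7)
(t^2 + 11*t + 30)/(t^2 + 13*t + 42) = (t + 5)/(t + 7)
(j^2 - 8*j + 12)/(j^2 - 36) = (j - 2)/(j + 6)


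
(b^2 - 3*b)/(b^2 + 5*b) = (b - 3)/(b + 5)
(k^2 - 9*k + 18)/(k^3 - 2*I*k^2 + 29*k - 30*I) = (k^2 - 9*k + 18)/(k^3 - 2*I*k^2 + 29*k - 30*I)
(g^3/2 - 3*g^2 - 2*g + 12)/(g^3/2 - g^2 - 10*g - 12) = (g - 2)/(g + 2)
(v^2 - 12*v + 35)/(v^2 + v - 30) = (v - 7)/(v + 6)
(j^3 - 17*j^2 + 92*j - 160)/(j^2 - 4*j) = j - 13 + 40/j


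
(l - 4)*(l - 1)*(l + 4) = l^3 - l^2 - 16*l + 16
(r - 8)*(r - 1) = r^2 - 9*r + 8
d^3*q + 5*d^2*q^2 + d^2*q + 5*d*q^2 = d*(d + 5*q)*(d*q + q)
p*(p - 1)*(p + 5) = p^3 + 4*p^2 - 5*p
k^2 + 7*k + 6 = (k + 1)*(k + 6)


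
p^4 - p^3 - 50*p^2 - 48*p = p*(p - 8)*(p + 1)*(p + 6)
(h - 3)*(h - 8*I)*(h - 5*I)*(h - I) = h^4 - 3*h^3 - 14*I*h^3 - 53*h^2 + 42*I*h^2 + 159*h + 40*I*h - 120*I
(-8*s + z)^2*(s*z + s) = 64*s^3*z + 64*s^3 - 16*s^2*z^2 - 16*s^2*z + s*z^3 + s*z^2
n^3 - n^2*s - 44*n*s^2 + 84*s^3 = (n - 6*s)*(n - 2*s)*(n + 7*s)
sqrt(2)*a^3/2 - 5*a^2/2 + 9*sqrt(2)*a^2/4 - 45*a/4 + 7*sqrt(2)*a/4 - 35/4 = (a + 7/2)*(a - 5*sqrt(2)/2)*(sqrt(2)*a/2 + sqrt(2)/2)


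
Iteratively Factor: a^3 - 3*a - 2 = (a + 1)*(a^2 - a - 2) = (a + 1)^2*(a - 2)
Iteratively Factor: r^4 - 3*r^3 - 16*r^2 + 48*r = (r - 4)*(r^3 + r^2 - 12*r) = r*(r - 4)*(r^2 + r - 12) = r*(r - 4)*(r + 4)*(r - 3)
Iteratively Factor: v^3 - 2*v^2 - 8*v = (v - 4)*(v^2 + 2*v) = v*(v - 4)*(v + 2)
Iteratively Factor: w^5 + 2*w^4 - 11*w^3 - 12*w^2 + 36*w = (w)*(w^4 + 2*w^3 - 11*w^2 - 12*w + 36) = w*(w + 3)*(w^3 - w^2 - 8*w + 12) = w*(w - 2)*(w + 3)*(w^2 + w - 6) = w*(w - 2)*(w + 3)^2*(w - 2)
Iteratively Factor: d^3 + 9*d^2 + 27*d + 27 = (d + 3)*(d^2 + 6*d + 9) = (d + 3)^2*(d + 3)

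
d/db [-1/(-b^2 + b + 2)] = (1 - 2*b)/(-b^2 + b + 2)^2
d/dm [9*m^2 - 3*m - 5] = 18*m - 3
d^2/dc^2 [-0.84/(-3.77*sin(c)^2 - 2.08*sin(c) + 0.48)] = (-47.755344*sin(c)^4 - 19.760832*sin(c)^3 + 61.918584*sin(c)^2 + 38.683008*sin(c) + 10.30848)/(3.77*sin(c)^2 + 2.08*sin(c) - 0.48)^3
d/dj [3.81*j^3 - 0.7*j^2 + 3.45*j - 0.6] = 11.43*j^2 - 1.4*j + 3.45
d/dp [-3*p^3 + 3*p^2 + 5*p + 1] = -9*p^2 + 6*p + 5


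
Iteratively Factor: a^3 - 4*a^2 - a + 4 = (a + 1)*(a^2 - 5*a + 4) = (a - 4)*(a + 1)*(a - 1)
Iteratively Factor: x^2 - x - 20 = (x + 4)*(x - 5)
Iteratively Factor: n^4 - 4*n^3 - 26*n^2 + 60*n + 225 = (n - 5)*(n^3 + n^2 - 21*n - 45) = (n - 5)*(n + 3)*(n^2 - 2*n - 15) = (n - 5)^2*(n + 3)*(n + 3)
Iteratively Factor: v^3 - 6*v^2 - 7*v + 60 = (v - 4)*(v^2 - 2*v - 15) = (v - 5)*(v - 4)*(v + 3)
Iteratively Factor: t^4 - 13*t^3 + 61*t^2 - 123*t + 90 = (t - 2)*(t^3 - 11*t^2 + 39*t - 45) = (t - 5)*(t - 2)*(t^2 - 6*t + 9) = (t - 5)*(t - 3)*(t - 2)*(t - 3)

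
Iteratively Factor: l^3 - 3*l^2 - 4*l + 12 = (l - 2)*(l^2 - l - 6) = (l - 3)*(l - 2)*(l + 2)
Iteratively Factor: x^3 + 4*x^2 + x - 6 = (x - 1)*(x^2 + 5*x + 6) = (x - 1)*(x + 2)*(x + 3)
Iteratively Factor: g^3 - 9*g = (g + 3)*(g^2 - 3*g) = (g - 3)*(g + 3)*(g)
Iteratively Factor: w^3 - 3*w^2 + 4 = (w - 2)*(w^2 - w - 2) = (w - 2)^2*(w + 1)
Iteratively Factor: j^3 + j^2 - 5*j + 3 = (j - 1)*(j^2 + 2*j - 3) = (j - 1)*(j + 3)*(j - 1)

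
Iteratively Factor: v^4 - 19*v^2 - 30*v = (v + 2)*(v^3 - 2*v^2 - 15*v) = v*(v + 2)*(v^2 - 2*v - 15) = v*(v - 5)*(v + 2)*(v + 3)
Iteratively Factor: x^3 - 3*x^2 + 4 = (x - 2)*(x^2 - x - 2) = (x - 2)^2*(x + 1)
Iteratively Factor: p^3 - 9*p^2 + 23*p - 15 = (p - 1)*(p^2 - 8*p + 15) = (p - 5)*(p - 1)*(p - 3)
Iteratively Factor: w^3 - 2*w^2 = (w)*(w^2 - 2*w) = w^2*(w - 2)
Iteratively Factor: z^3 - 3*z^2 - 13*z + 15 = (z + 3)*(z^2 - 6*z + 5) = (z - 5)*(z + 3)*(z - 1)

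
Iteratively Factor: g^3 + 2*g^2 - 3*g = (g + 3)*(g^2 - g) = (g - 1)*(g + 3)*(g)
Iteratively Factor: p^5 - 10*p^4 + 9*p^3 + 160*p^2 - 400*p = (p - 5)*(p^4 - 5*p^3 - 16*p^2 + 80*p) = (p - 5)*(p - 4)*(p^3 - p^2 - 20*p) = (p - 5)^2*(p - 4)*(p^2 + 4*p) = p*(p - 5)^2*(p - 4)*(p + 4)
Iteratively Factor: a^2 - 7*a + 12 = (a - 3)*(a - 4)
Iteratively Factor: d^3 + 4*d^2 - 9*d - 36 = (d + 3)*(d^2 + d - 12) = (d + 3)*(d + 4)*(d - 3)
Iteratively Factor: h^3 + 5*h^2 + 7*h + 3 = (h + 3)*(h^2 + 2*h + 1) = (h + 1)*(h + 3)*(h + 1)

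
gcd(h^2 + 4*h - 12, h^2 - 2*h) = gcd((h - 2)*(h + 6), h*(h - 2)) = h - 2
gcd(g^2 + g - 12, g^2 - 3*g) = g - 3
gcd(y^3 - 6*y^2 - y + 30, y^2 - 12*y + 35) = y - 5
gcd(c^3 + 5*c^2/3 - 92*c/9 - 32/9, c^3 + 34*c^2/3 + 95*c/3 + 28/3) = c^2 + 13*c/3 + 4/3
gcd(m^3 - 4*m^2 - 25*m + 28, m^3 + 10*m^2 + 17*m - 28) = m^2 + 3*m - 4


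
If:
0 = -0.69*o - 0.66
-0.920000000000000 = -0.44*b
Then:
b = 2.09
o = -0.96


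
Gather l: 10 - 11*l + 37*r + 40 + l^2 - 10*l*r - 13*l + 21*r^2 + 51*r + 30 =l^2 + l*(-10*r - 24) + 21*r^2 + 88*r + 80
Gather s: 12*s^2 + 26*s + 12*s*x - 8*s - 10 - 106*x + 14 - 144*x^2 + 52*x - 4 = 12*s^2 + s*(12*x + 18) - 144*x^2 - 54*x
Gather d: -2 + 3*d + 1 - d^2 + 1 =-d^2 + 3*d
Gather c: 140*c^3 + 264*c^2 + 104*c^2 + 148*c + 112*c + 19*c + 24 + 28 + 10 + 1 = 140*c^3 + 368*c^2 + 279*c + 63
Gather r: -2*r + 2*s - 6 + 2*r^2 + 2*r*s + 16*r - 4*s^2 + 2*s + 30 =2*r^2 + r*(2*s + 14) - 4*s^2 + 4*s + 24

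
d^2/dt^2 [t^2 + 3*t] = 2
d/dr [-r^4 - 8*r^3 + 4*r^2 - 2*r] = -4*r^3 - 24*r^2 + 8*r - 2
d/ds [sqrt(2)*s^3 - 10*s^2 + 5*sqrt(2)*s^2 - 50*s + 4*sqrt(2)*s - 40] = 3*sqrt(2)*s^2 - 20*s + 10*sqrt(2)*s - 50 + 4*sqrt(2)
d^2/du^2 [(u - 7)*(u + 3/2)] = 2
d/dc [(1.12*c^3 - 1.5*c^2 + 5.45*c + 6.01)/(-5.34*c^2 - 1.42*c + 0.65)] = (-5.9808*c^4 - 3.1808*c^3 + 33.417*c^2 + 62.2368*c + 12.0767)/(28.5156*c^4 + 15.1656*c^3 - 4.9256*c^2 - 1.846*c + 0.4225)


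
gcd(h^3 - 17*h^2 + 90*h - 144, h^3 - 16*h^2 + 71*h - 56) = h - 8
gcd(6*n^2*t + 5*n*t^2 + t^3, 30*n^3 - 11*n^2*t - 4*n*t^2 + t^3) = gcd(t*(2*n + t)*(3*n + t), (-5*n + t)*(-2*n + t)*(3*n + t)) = 3*n + t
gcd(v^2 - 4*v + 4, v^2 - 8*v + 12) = v - 2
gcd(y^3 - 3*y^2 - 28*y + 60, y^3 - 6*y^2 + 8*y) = y - 2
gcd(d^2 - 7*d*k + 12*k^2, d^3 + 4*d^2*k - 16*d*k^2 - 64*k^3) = d - 4*k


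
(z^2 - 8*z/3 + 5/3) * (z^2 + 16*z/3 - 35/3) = z^4 + 8*z^3/3 - 218*z^2/9 + 40*z - 175/9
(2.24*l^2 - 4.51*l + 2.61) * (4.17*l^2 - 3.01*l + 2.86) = 9.3408*l^4 - 25.5491*l^3 + 30.8652*l^2 - 20.7547*l + 7.4646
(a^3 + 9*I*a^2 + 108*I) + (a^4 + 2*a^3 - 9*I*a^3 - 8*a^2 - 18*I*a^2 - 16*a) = a^4 + 3*a^3 - 9*I*a^3 - 8*a^2 - 9*I*a^2 - 16*a + 108*I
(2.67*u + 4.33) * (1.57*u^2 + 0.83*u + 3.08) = 4.1919*u^3 + 9.0142*u^2 + 11.8175*u + 13.3364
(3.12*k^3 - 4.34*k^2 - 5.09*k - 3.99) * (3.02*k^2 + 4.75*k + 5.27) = 9.4224*k^5 + 1.7132*k^4 - 19.5444*k^3 - 59.0991*k^2 - 45.7768*k - 21.0273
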